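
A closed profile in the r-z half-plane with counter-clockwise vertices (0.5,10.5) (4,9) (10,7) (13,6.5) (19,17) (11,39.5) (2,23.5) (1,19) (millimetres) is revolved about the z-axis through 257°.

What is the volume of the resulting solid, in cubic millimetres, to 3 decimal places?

Profile (r,z), 8 vertices: (0.5,10.5) (4,9) (10,7) (13,6.5) (19,17) (11,39.5) (2,23.5) (1,19)
edge 0: (0.5,10.5)→(4,9)  cross = 0.5·9 − 4·10.5 = -37.5000; (r_i+r_j)·cross = 4.5·-37.5000 = -168.7500
edge 1: (4,9)→(10,7)  cross = 4·7 − 10·9 = -62.0000; (r_i+r_j)·cross = 14·-62.0000 = -868.0000
edge 2: (10,7)→(13,6.5)  cross = 10·6.5 − 13·7 = -26.0000; (r_i+r_j)·cross = 23·-26.0000 = -598.0000
edge 3: (13,6.5)→(19,17)  cross = 13·17 − 19·6.5 = 97.5000; (r_i+r_j)·cross = 32·97.5000 = 3120.0000
edge 4: (19,17)→(11,39.5)  cross = 19·39.5 − 11·17 = 563.5000; (r_i+r_j)·cross = 30·563.5000 = 16905.0000
edge 5: (11,39.5)→(2,23.5)  cross = 11·23.5 − 2·39.5 = 179.5000; (r_i+r_j)·cross = 13·179.5000 = 2333.5000
edge 6: (2,23.5)→(1,19)  cross = 2·19 − 1·23.5 = 14.5000; (r_i+r_j)·cross = 3·14.5000 = 43.5000
edge 7: (1,19)→(0.5,10.5)  cross = 1·10.5 − 0.5·19 = 1.0000; (r_i+r_j)·cross = 1.5·1.0000 = 1.5000
Σcross = 730.5000 → A = |Σcross|/2 = 365.2500 mm²
Σ(r_i+r_j)·cross = 20768.7500 → first moment M = |Σ|/6 = 3461.4583
R_c = M/A = 3461.4583/365.2500 = 9.4770 mm
θ = 257° = 4.485496 rad
V = θ·R_c·A = 4.485496·9.4770·365.2500 = 15526.358 mm³

Volume = 15526.358 mm³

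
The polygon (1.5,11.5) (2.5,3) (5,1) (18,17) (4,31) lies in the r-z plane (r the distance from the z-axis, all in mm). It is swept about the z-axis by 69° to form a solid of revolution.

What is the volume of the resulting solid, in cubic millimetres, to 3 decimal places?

Volume = 2434.145 mm³

Profile (r,z), 5 vertices: (1.5,11.5) (2.5,3) (5,1) (18,17) (4,31)
edge 0: (1.5,11.5)→(2.5,3)  cross = 1.5·3 − 2.5·11.5 = -24.2500; (r_i+r_j)·cross = 4·-24.2500 = -97.0000
edge 1: (2.5,3)→(5,1)  cross = 2.5·1 − 5·3 = -12.5000; (r_i+r_j)·cross = 7.5·-12.5000 = -93.7500
edge 2: (5,1)→(18,17)  cross = 5·17 − 18·1 = 67.0000; (r_i+r_j)·cross = 23·67.0000 = 1541.0000
edge 3: (18,17)→(4,31)  cross = 18·31 − 4·17 = 490.0000; (r_i+r_j)·cross = 22·490.0000 = 10780.0000
edge 4: (4,31)→(1.5,11.5)  cross = 4·11.5 − 1.5·31 = -0.5000; (r_i+r_j)·cross = 5.5·-0.5000 = -2.7500
Σcross = 519.7500 → A = |Σcross|/2 = 259.8750 mm²
Σ(r_i+r_j)·cross = 12127.5000 → first moment M = |Σ|/6 = 2021.2500
R_c = M/A = 2021.2500/259.8750 = 7.7778 mm
θ = 69° = 1.204277 rad
V = θ·R_c·A = 1.204277·7.7778·259.8750 = 2434.145 mm³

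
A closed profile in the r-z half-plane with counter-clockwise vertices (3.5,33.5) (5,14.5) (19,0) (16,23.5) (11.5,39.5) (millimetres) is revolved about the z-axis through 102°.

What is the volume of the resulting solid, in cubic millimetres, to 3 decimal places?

Volume = 6431.473 mm³

Profile (r,z), 5 vertices: (3.5,33.5) (5,14.5) (19,0) (16,23.5) (11.5,39.5)
edge 0: (3.5,33.5)→(5,14.5)  cross = 3.5·14.5 − 5·33.5 = -116.7500; (r_i+r_j)·cross = 8.5·-116.7500 = -992.3750
edge 1: (5,14.5)→(19,0)  cross = 5·0 − 19·14.5 = -275.5000; (r_i+r_j)·cross = 24·-275.5000 = -6612.0000
edge 2: (19,0)→(16,23.5)  cross = 19·23.5 − 16·0 = 446.5000; (r_i+r_j)·cross = 35·446.5000 = 15627.5000
edge 3: (16,23.5)→(11.5,39.5)  cross = 16·39.5 − 11.5·23.5 = 361.7500; (r_i+r_j)·cross = 27.5·361.7500 = 9948.1250
edge 4: (11.5,39.5)→(3.5,33.5)  cross = 11.5·33.5 − 3.5·39.5 = 247.0000; (r_i+r_j)·cross = 15·247.0000 = 3705.0000
Σcross = 663.0000 → A = |Σcross|/2 = 331.5000 mm²
Σ(r_i+r_j)·cross = 21676.2500 → first moment M = |Σ|/6 = 3612.7083
R_c = M/A = 3612.7083/331.5000 = 10.8981 mm
θ = 102° = 1.780236 rad
V = θ·R_c·A = 1.780236·10.8981·331.5000 = 6431.473 mm³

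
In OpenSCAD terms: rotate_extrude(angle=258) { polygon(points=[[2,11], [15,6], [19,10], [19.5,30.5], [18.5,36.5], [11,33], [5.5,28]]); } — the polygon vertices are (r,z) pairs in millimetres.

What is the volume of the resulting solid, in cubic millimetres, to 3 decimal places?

Volume = 20501.741 mm³

Profile (r,z), 7 vertices: (2,11) (15,6) (19,10) (19.5,30.5) (18.5,36.5) (11,33) (5.5,28)
edge 0: (2,11)→(15,6)  cross = 2·6 − 15·11 = -153.0000; (r_i+r_j)·cross = 17·-153.0000 = -2601.0000
edge 1: (15,6)→(19,10)  cross = 15·10 − 19·6 = 36.0000; (r_i+r_j)·cross = 34·36.0000 = 1224.0000
edge 2: (19,10)→(19.5,30.5)  cross = 19·30.5 − 19.5·10 = 384.5000; (r_i+r_j)·cross = 38.5·384.5000 = 14803.2500
edge 3: (19.5,30.5)→(18.5,36.5)  cross = 19.5·36.5 − 18.5·30.5 = 147.5000; (r_i+r_j)·cross = 38·147.5000 = 5605.0000
edge 4: (18.5,36.5)→(11,33)  cross = 18.5·33 − 11·36.5 = 209.0000; (r_i+r_j)·cross = 29.5·209.0000 = 6165.5000
edge 5: (11,33)→(5.5,28)  cross = 11·28 − 5.5·33 = 126.5000; (r_i+r_j)·cross = 16.5·126.5000 = 2087.2500
edge 6: (5.5,28)→(2,11)  cross = 5.5·11 − 2·28 = 4.5000; (r_i+r_j)·cross = 7.5·4.5000 = 33.7500
Σcross = 755.0000 → A = |Σcross|/2 = 377.5000 mm²
Σ(r_i+r_j)·cross = 27317.7500 → first moment M = |Σ|/6 = 4552.9583
R_c = M/A = 4552.9583/377.5000 = 12.0608 mm
θ = 258° = 4.502949 rad
V = θ·R_c·A = 4.502949·12.0608·377.5000 = 20501.741 mm³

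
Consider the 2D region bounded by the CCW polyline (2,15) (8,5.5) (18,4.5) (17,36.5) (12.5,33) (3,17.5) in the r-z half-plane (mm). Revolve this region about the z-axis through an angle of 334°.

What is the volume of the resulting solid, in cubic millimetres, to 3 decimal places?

Volume = 21943.561 mm³

Profile (r,z), 6 vertices: (2,15) (8,5.5) (18,4.5) (17,36.5) (12.5,33) (3,17.5)
edge 0: (2,15)→(8,5.5)  cross = 2·5.5 − 8·15 = -109.0000; (r_i+r_j)·cross = 10·-109.0000 = -1090.0000
edge 1: (8,5.5)→(18,4.5)  cross = 8·4.5 − 18·5.5 = -63.0000; (r_i+r_j)·cross = 26·-63.0000 = -1638.0000
edge 2: (18,4.5)→(17,36.5)  cross = 18·36.5 − 17·4.5 = 580.5000; (r_i+r_j)·cross = 35·580.5000 = 20317.5000
edge 3: (17,36.5)→(12.5,33)  cross = 17·33 − 12.5·36.5 = 104.7500; (r_i+r_j)·cross = 29.5·104.7500 = 3090.1250
edge 4: (12.5,33)→(3,17.5)  cross = 12.5·17.5 − 3·33 = 119.7500; (r_i+r_j)·cross = 15.5·119.7500 = 1856.1250
edge 5: (3,17.5)→(2,15)  cross = 3·15 − 2·17.5 = 10.0000; (r_i+r_j)·cross = 5·10.0000 = 50.0000
Σcross = 643.0000 → A = |Σcross|/2 = 321.5000 mm²
Σ(r_i+r_j)·cross = 22585.7500 → first moment M = |Σ|/6 = 3764.2917
R_c = M/A = 3764.2917/321.5000 = 11.7085 mm
θ = 334° = 5.829400 rad
V = θ·R_c·A = 5.829400·11.7085·321.5000 = 21943.561 mm³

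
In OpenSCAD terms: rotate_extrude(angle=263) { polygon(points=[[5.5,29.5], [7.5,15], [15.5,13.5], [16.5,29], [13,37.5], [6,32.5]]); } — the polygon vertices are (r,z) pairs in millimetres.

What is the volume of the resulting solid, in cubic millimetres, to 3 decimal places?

Profile (r,z), 6 vertices: (5.5,29.5) (7.5,15) (15.5,13.5) (16.5,29) (13,37.5) (6,32.5)
edge 0: (5.5,29.5)→(7.5,15)  cross = 5.5·15 − 7.5·29.5 = -138.7500; (r_i+r_j)·cross = 13·-138.7500 = -1803.7500
edge 1: (7.5,15)→(15.5,13.5)  cross = 7.5·13.5 − 15.5·15 = -131.2500; (r_i+r_j)·cross = 23·-131.2500 = -3018.7500
edge 2: (15.5,13.5)→(16.5,29)  cross = 15.5·29 − 16.5·13.5 = 226.7500; (r_i+r_j)·cross = 32·226.7500 = 7256.0000
edge 3: (16.5,29)→(13,37.5)  cross = 16.5·37.5 − 13·29 = 241.7500; (r_i+r_j)·cross = 29.5·241.7500 = 7131.6250
edge 4: (13,37.5)→(6,32.5)  cross = 13·32.5 − 6·37.5 = 197.5000; (r_i+r_j)·cross = 19·197.5000 = 3752.5000
edge 5: (6,32.5)→(5.5,29.5)  cross = 6·29.5 − 5.5·32.5 = -1.7500; (r_i+r_j)·cross = 11.5·-1.7500 = -20.1250
Σcross = 394.2500 → A = |Σcross|/2 = 197.1250 mm²
Σ(r_i+r_j)·cross = 13297.5000 → first moment M = |Σ|/6 = 2216.2500
R_c = M/A = 2216.2500/197.1250 = 11.2429 mm
θ = 263° = 4.590216 rad
V = θ·R_c·A = 4.590216·11.2429·197.1250 = 10173.066 mm³

Volume = 10173.066 mm³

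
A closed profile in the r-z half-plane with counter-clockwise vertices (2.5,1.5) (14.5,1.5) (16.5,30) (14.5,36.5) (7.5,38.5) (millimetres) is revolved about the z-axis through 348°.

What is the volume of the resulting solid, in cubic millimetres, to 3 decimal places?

Profile (r,z), 5 vertices: (2.5,1.5) (14.5,1.5) (16.5,30) (14.5,36.5) (7.5,38.5)
edge 0: (2.5,1.5)→(14.5,1.5)  cross = 2.5·1.5 − 14.5·1.5 = -18.0000; (r_i+r_j)·cross = 17·-18.0000 = -306.0000
edge 1: (14.5,1.5)→(16.5,30)  cross = 14.5·30 − 16.5·1.5 = 410.2500; (r_i+r_j)·cross = 31·410.2500 = 12717.7500
edge 2: (16.5,30)→(14.5,36.5)  cross = 16.5·36.5 − 14.5·30 = 167.2500; (r_i+r_j)·cross = 31·167.2500 = 5184.7500
edge 3: (14.5,36.5)→(7.5,38.5)  cross = 14.5·38.5 − 7.5·36.5 = 284.5000; (r_i+r_j)·cross = 22·284.5000 = 6259.0000
edge 4: (7.5,38.5)→(2.5,1.5)  cross = 7.5·1.5 − 2.5·38.5 = -85.0000; (r_i+r_j)·cross = 10·-85.0000 = -850.0000
Σcross = 759.0000 → A = |Σcross|/2 = 379.5000 mm²
Σ(r_i+r_j)·cross = 23005.5000 → first moment M = |Σ|/6 = 3834.2500
R_c = M/A = 3834.2500/379.5000 = 10.1034 mm
θ = 348° = 6.073746 rad
V = θ·R_c·A = 6.073746·10.1034·379.5000 = 23288.260 mm³

Volume = 23288.260 mm³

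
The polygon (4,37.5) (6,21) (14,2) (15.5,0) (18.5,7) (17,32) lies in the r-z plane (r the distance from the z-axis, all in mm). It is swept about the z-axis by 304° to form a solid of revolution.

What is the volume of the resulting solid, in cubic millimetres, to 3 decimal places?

Volume = 20529.470 mm³

Profile (r,z), 6 vertices: (4,37.5) (6,21) (14,2) (15.5,0) (18.5,7) (17,32)
edge 0: (4,37.5)→(6,21)  cross = 4·21 − 6·37.5 = -141.0000; (r_i+r_j)·cross = 10·-141.0000 = -1410.0000
edge 1: (6,21)→(14,2)  cross = 6·2 − 14·21 = -282.0000; (r_i+r_j)·cross = 20·-282.0000 = -5640.0000
edge 2: (14,2)→(15.5,0)  cross = 14·0 − 15.5·2 = -31.0000; (r_i+r_j)·cross = 29.5·-31.0000 = -914.5000
edge 3: (15.5,0)→(18.5,7)  cross = 15.5·7 − 18.5·0 = 108.5000; (r_i+r_j)·cross = 34·108.5000 = 3689.0000
edge 4: (18.5,7)→(17,32)  cross = 18.5·32 − 17·7 = 473.0000; (r_i+r_j)·cross = 35.5·473.0000 = 16791.5000
edge 5: (17,32)→(4,37.5)  cross = 17·37.5 − 4·32 = 509.5000; (r_i+r_j)·cross = 21·509.5000 = 10699.5000
Σcross = 637.0000 → A = |Σcross|/2 = 318.5000 mm²
Σ(r_i+r_j)·cross = 23215.5000 → first moment M = |Σ|/6 = 3869.2500
R_c = M/A = 3869.2500/318.5000 = 12.1484 mm
θ = 304° = 5.305801 rad
V = θ·R_c·A = 5.305801·12.1484·318.5000 = 20529.470 mm³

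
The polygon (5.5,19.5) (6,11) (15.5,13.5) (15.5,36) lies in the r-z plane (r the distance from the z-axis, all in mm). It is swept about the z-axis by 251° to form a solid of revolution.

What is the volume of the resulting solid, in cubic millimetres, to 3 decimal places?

Profile (r,z), 4 vertices: (5.5,19.5) (6,11) (15.5,13.5) (15.5,36)
edge 0: (5.5,19.5)→(6,11)  cross = 5.5·11 − 6·19.5 = -56.5000; (r_i+r_j)·cross = 11.5·-56.5000 = -649.7500
edge 1: (6,11)→(15.5,13.5)  cross = 6·13.5 − 15.5·11 = -89.5000; (r_i+r_j)·cross = 21.5·-89.5000 = -1924.2500
edge 2: (15.5,13.5)→(15.5,36)  cross = 15.5·36 − 15.5·13.5 = 348.7500; (r_i+r_j)·cross = 31·348.7500 = 10811.2500
edge 3: (15.5,36)→(5.5,19.5)  cross = 15.5·19.5 − 5.5·36 = 104.2500; (r_i+r_j)·cross = 21·104.2500 = 2189.2500
Σcross = 307.0000 → A = |Σcross|/2 = 153.5000 mm²
Σ(r_i+r_j)·cross = 10426.5000 → first moment M = |Σ|/6 = 1737.7500
R_c = M/A = 1737.7500/153.5000 = 11.3208 mm
θ = 251° = 4.380776 rad
V = θ·R_c·A = 4.380776·11.3208·153.5000 = 7612.694 mm³

Volume = 7612.694 mm³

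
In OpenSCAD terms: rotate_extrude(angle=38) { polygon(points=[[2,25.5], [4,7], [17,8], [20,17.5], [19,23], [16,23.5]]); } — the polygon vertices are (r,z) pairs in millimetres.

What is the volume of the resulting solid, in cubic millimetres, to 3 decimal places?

Profile (r,z), 6 vertices: (2,25.5) (4,7) (17,8) (20,17.5) (19,23) (16,23.5)
edge 0: (2,25.5)→(4,7)  cross = 2·7 − 4·25.5 = -88.0000; (r_i+r_j)·cross = 6·-88.0000 = -528.0000
edge 1: (4,7)→(17,8)  cross = 4·8 − 17·7 = -87.0000; (r_i+r_j)·cross = 21·-87.0000 = -1827.0000
edge 2: (17,8)→(20,17.5)  cross = 17·17.5 − 20·8 = 137.5000; (r_i+r_j)·cross = 37·137.5000 = 5087.5000
edge 3: (20,17.5)→(19,23)  cross = 20·23 − 19·17.5 = 127.5000; (r_i+r_j)·cross = 39·127.5000 = 4972.5000
edge 4: (19,23)→(16,23.5)  cross = 19·23.5 − 16·23 = 78.5000; (r_i+r_j)·cross = 35·78.5000 = 2747.5000
edge 5: (16,23.5)→(2,25.5)  cross = 16·25.5 − 2·23.5 = 361.0000; (r_i+r_j)·cross = 18·361.0000 = 6498.0000
Σcross = 529.5000 → A = |Σcross|/2 = 264.7500 mm²
Σ(r_i+r_j)·cross = 16950.5000 → first moment M = |Σ|/6 = 2825.0833
R_c = M/A = 2825.0833/264.7500 = 10.6708 mm
θ = 38° = 0.663225 rad
V = θ·R_c·A = 0.663225·10.6708·264.7500 = 1873.666 mm³

Volume = 1873.666 mm³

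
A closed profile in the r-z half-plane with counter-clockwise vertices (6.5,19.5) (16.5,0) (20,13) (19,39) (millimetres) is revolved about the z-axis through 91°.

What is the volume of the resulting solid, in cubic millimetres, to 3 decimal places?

Volume = 6405.808 mm³

Profile (r,z), 4 vertices: (6.5,19.5) (16.5,0) (20,13) (19,39)
edge 0: (6.5,19.5)→(16.5,0)  cross = 6.5·0 − 16.5·19.5 = -321.7500; (r_i+r_j)·cross = 23·-321.7500 = -7400.2500
edge 1: (16.5,0)→(20,13)  cross = 16.5·13 − 20·0 = 214.5000; (r_i+r_j)·cross = 36.5·214.5000 = 7829.2500
edge 2: (20,13)→(19,39)  cross = 20·39 − 19·13 = 533.0000; (r_i+r_j)·cross = 39·533.0000 = 20787.0000
edge 3: (19,39)→(6.5,19.5)  cross = 19·19.5 − 6.5·39 = 117.0000; (r_i+r_j)·cross = 25.5·117.0000 = 2983.5000
Σcross = 542.7500 → A = |Σcross|/2 = 271.3750 mm²
Σ(r_i+r_j)·cross = 24199.5000 → first moment M = |Σ|/6 = 4033.2500
R_c = M/A = 4033.2500/271.3750 = 14.8623 mm
θ = 91° = 1.588250 rad
V = θ·R_c·A = 1.588250·14.8623·271.3750 = 6405.808 mm³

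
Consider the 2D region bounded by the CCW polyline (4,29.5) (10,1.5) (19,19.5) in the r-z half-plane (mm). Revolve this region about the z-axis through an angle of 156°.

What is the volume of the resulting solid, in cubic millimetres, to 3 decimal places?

Volume = 5390.973 mm³

Profile (r,z), 3 vertices: (4,29.5) (10,1.5) (19,19.5)
edge 0: (4,29.5)→(10,1.5)  cross = 4·1.5 − 10·29.5 = -289.0000; (r_i+r_j)·cross = 14·-289.0000 = -4046.0000
edge 1: (10,1.5)→(19,19.5)  cross = 10·19.5 − 19·1.5 = 166.5000; (r_i+r_j)·cross = 29·166.5000 = 4828.5000
edge 2: (19,19.5)→(4,29.5)  cross = 19·29.5 − 4·19.5 = 482.5000; (r_i+r_j)·cross = 23·482.5000 = 11097.5000
Σcross = 360.0000 → A = |Σcross|/2 = 180.0000 mm²
Σ(r_i+r_j)·cross = 11880.0000 → first moment M = |Σ|/6 = 1980.0000
R_c = M/A = 1980.0000/180.0000 = 11.0000 mm
θ = 156° = 2.722714 rad
V = θ·R_c·A = 2.722714·11.0000·180.0000 = 5390.973 mm³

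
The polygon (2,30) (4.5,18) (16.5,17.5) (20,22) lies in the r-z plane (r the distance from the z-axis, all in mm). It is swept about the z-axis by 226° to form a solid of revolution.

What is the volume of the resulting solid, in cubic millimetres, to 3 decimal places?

Volume = 4917.243 mm³

Profile (r,z), 4 vertices: (2,30) (4.5,18) (16.5,17.5) (20,22)
edge 0: (2,30)→(4.5,18)  cross = 2·18 − 4.5·30 = -99.0000; (r_i+r_j)·cross = 6.5·-99.0000 = -643.5000
edge 1: (4.5,18)→(16.5,17.5)  cross = 4.5·17.5 − 16.5·18 = -218.2500; (r_i+r_j)·cross = 21·-218.2500 = -4583.2500
edge 2: (16.5,17.5)→(20,22)  cross = 16.5·22 − 20·17.5 = 13.0000; (r_i+r_j)·cross = 36.5·13.0000 = 474.5000
edge 3: (20,22)→(2,30)  cross = 20·30 − 2·22 = 556.0000; (r_i+r_j)·cross = 22·556.0000 = 12232.0000
Σcross = 251.7500 → A = |Σcross|/2 = 125.8750 mm²
Σ(r_i+r_j)·cross = 7479.7500 → first moment M = |Σ|/6 = 1246.6250
R_c = M/A = 1246.6250/125.8750 = 9.9037 mm
θ = 226° = 3.944444 rad
V = θ·R_c·A = 3.944444·9.9037·125.8750 = 4917.243 mm³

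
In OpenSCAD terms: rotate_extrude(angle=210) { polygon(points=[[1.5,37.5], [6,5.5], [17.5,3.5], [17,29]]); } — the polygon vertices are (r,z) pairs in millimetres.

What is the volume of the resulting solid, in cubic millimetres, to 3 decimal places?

Volume = 14081.055 mm³

Profile (r,z), 4 vertices: (1.5,37.5) (6,5.5) (17.5,3.5) (17,29)
edge 0: (1.5,37.5)→(6,5.5)  cross = 1.5·5.5 − 6·37.5 = -216.7500; (r_i+r_j)·cross = 7.5·-216.7500 = -1625.6250
edge 1: (6,5.5)→(17.5,3.5)  cross = 6·3.5 − 17.5·5.5 = -75.2500; (r_i+r_j)·cross = 23.5·-75.2500 = -1768.3750
edge 2: (17.5,3.5)→(17,29)  cross = 17.5·29 − 17·3.5 = 448.0000; (r_i+r_j)·cross = 34.5·448.0000 = 15456.0000
edge 3: (17,29)→(1.5,37.5)  cross = 17·37.5 − 1.5·29 = 594.0000; (r_i+r_j)·cross = 18.5·594.0000 = 10989.0000
Σcross = 750.0000 → A = |Σcross|/2 = 375.0000 mm²
Σ(r_i+r_j)·cross = 23051.0000 → first moment M = |Σ|/6 = 3841.8333
R_c = M/A = 3841.8333/375.0000 = 10.2449 mm
θ = 210° = 3.665191 rad
V = θ·R_c·A = 3.665191·10.2449·375.0000 = 14081.055 mm³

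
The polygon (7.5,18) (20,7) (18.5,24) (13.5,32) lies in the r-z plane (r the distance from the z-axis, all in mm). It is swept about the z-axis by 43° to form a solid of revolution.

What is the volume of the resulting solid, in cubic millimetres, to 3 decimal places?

Profile (r,z), 4 vertices: (7.5,18) (20,7) (18.5,24) (13.5,32)
edge 0: (7.5,18)→(20,7)  cross = 7.5·7 − 20·18 = -307.5000; (r_i+r_j)·cross = 27.5·-307.5000 = -8456.2500
edge 1: (20,7)→(18.5,24)  cross = 20·24 − 18.5·7 = 350.5000; (r_i+r_j)·cross = 38.5·350.5000 = 13494.2500
edge 2: (18.5,24)→(13.5,32)  cross = 18.5·32 − 13.5·24 = 268.0000; (r_i+r_j)·cross = 32·268.0000 = 8576.0000
edge 3: (13.5,32)→(7.5,18)  cross = 13.5·18 − 7.5·32 = 3.0000; (r_i+r_j)·cross = 21·3.0000 = 63.0000
Σcross = 314.0000 → A = |Σcross|/2 = 157.0000 mm²
Σ(r_i+r_j)·cross = 13677.0000 → first moment M = |Σ|/6 = 2279.5000
R_c = M/A = 2279.5000/157.0000 = 14.5191 mm
θ = 43° = 0.750492 rad
V = θ·R_c·A = 0.750492·14.5191·157.0000 = 1710.746 mm³

Volume = 1710.746 mm³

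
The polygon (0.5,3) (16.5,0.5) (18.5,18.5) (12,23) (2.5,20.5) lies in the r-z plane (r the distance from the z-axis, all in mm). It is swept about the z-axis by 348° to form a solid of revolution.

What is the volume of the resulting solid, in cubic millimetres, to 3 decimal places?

Volume = 18681.324 mm³

Profile (r,z), 5 vertices: (0.5,3) (16.5,0.5) (18.5,18.5) (12,23) (2.5,20.5)
edge 0: (0.5,3)→(16.5,0.5)  cross = 0.5·0.5 − 16.5·3 = -49.2500; (r_i+r_j)·cross = 17·-49.2500 = -837.2500
edge 1: (16.5,0.5)→(18.5,18.5)  cross = 16.5·18.5 − 18.5·0.5 = 296.0000; (r_i+r_j)·cross = 35·296.0000 = 10360.0000
edge 2: (18.5,18.5)→(12,23)  cross = 18.5·23 − 12·18.5 = 203.5000; (r_i+r_j)·cross = 30.5·203.5000 = 6206.7500
edge 3: (12,23)→(2.5,20.5)  cross = 12·20.5 − 2.5·23 = 188.5000; (r_i+r_j)·cross = 14.5·188.5000 = 2733.2500
edge 4: (2.5,20.5)→(0.5,3)  cross = 2.5·3 − 0.5·20.5 = -2.7500; (r_i+r_j)·cross = 3·-2.7500 = -8.2500
Σcross = 636.0000 → A = |Σcross|/2 = 318.0000 mm²
Σ(r_i+r_j)·cross = 18454.5000 → first moment M = |Σ|/6 = 3075.7500
R_c = M/A = 3075.7500/318.0000 = 9.6722 mm
θ = 348° = 6.073746 rad
V = θ·R_c·A = 6.073746·9.6722·318.0000 = 18681.324 mm³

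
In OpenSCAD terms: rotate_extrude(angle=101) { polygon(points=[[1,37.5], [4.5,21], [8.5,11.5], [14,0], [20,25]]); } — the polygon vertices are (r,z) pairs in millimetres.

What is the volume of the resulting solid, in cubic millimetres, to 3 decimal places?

Volume = 6182.115 mm³

Profile (r,z), 5 vertices: (1,37.5) (4.5,21) (8.5,11.5) (14,0) (20,25)
edge 0: (1,37.5)→(4.5,21)  cross = 1·21 − 4.5·37.5 = -147.7500; (r_i+r_j)·cross = 5.5·-147.7500 = -812.6250
edge 1: (4.5,21)→(8.5,11.5)  cross = 4.5·11.5 − 8.5·21 = -126.7500; (r_i+r_j)·cross = 13·-126.7500 = -1647.7500
edge 2: (8.5,11.5)→(14,0)  cross = 8.5·0 − 14·11.5 = -161.0000; (r_i+r_j)·cross = 22.5·-161.0000 = -3622.5000
edge 3: (14,0)→(20,25)  cross = 14·25 − 20·0 = 350.0000; (r_i+r_j)·cross = 34·350.0000 = 11900.0000
edge 4: (20,25)→(1,37.5)  cross = 20·37.5 − 1·25 = 725.0000; (r_i+r_j)·cross = 21·725.0000 = 15225.0000
Σcross = 639.5000 → A = |Σcross|/2 = 319.7500 mm²
Σ(r_i+r_j)·cross = 21042.1250 → first moment M = |Σ|/6 = 3507.0208
R_c = M/A = 3507.0208/319.7500 = 10.9680 mm
θ = 101° = 1.762783 rad
V = θ·R_c·A = 1.762783·10.9680·319.7500 = 6182.115 mm³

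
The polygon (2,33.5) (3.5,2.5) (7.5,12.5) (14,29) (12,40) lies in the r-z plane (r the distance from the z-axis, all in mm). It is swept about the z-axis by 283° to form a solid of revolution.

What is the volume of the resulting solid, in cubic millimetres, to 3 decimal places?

Volume = 8718.964 mm³

Profile (r,z), 5 vertices: (2,33.5) (3.5,2.5) (7.5,12.5) (14,29) (12,40)
edge 0: (2,33.5)→(3.5,2.5)  cross = 2·2.5 − 3.5·33.5 = -112.2500; (r_i+r_j)·cross = 5.5·-112.2500 = -617.3750
edge 1: (3.5,2.5)→(7.5,12.5)  cross = 3.5·12.5 − 7.5·2.5 = 25.0000; (r_i+r_j)·cross = 11·25.0000 = 275.0000
edge 2: (7.5,12.5)→(14,29)  cross = 7.5·29 − 14·12.5 = 42.5000; (r_i+r_j)·cross = 21.5·42.5000 = 913.7500
edge 3: (14,29)→(12,40)  cross = 14·40 − 12·29 = 212.0000; (r_i+r_j)·cross = 26·212.0000 = 5512.0000
edge 4: (12,40)→(2,33.5)  cross = 12·33.5 − 2·40 = 322.0000; (r_i+r_j)·cross = 14·322.0000 = 4508.0000
Σcross = 489.2500 → A = |Σcross|/2 = 244.6250 mm²
Σ(r_i+r_j)·cross = 10591.3750 → first moment M = |Σ|/6 = 1765.2292
R_c = M/A = 1765.2292/244.6250 = 7.2161 mm
θ = 283° = 4.939282 rad
V = θ·R_c·A = 4.939282·7.2161·244.6250 = 8718.964 mm³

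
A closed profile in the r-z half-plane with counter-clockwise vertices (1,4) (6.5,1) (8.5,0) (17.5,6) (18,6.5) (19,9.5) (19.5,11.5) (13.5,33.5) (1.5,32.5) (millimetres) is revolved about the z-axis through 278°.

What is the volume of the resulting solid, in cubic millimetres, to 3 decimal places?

Profile (r,z), 9 vertices: (1,4) (6.5,1) (8.5,0) (17.5,6) (18,6.5) (19,9.5) (19.5,11.5) (13.5,33.5) (1.5,32.5)
edge 0: (1,4)→(6.5,1)  cross = 1·1 − 6.5·4 = -25.0000; (r_i+r_j)·cross = 7.5·-25.0000 = -187.5000
edge 1: (6.5,1)→(8.5,0)  cross = 6.5·0 − 8.5·1 = -8.5000; (r_i+r_j)·cross = 15·-8.5000 = -127.5000
edge 2: (8.5,0)→(17.5,6)  cross = 8.5·6 − 17.5·0 = 51.0000; (r_i+r_j)·cross = 26·51.0000 = 1326.0000
edge 3: (17.5,6)→(18,6.5)  cross = 17.5·6.5 − 18·6 = 5.7500; (r_i+r_j)·cross = 35.5·5.7500 = 204.1250
edge 4: (18,6.5)→(19,9.5)  cross = 18·9.5 − 19·6.5 = 47.5000; (r_i+r_j)·cross = 37·47.5000 = 1757.5000
edge 5: (19,9.5)→(19.5,11.5)  cross = 19·11.5 − 19.5·9.5 = 33.2500; (r_i+r_j)·cross = 38.5·33.2500 = 1280.1250
edge 6: (19.5,11.5)→(13.5,33.5)  cross = 19.5·33.5 − 13.5·11.5 = 498.0000; (r_i+r_j)·cross = 33·498.0000 = 16434.0000
edge 7: (13.5,33.5)→(1.5,32.5)  cross = 13.5·32.5 − 1.5·33.5 = 388.5000; (r_i+r_j)·cross = 15·388.5000 = 5827.5000
edge 8: (1.5,32.5)→(1,4)  cross = 1.5·4 − 1·32.5 = -26.5000; (r_i+r_j)·cross = 2.5·-26.5000 = -66.2500
Σcross = 964.0000 → A = |Σcross|/2 = 482.0000 mm²
Σ(r_i+r_j)·cross = 26448.0000 → first moment M = |Σ|/6 = 4408.0000
R_c = M/A = 4408.0000/482.0000 = 9.1452 mm
θ = 278° = 4.852015 rad
V = θ·R_c·A = 4.852015·9.1452·482.0000 = 21387.684 mm³

Volume = 21387.684 mm³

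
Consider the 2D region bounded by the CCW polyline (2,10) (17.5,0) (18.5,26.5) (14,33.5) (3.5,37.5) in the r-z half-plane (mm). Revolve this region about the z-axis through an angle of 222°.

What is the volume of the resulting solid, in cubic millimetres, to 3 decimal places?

Volume = 18264.042 mm³

Profile (r,z), 5 vertices: (2,10) (17.5,0) (18.5,26.5) (14,33.5) (3.5,37.5)
edge 0: (2,10)→(17.5,0)  cross = 2·0 − 17.5·10 = -175.0000; (r_i+r_j)·cross = 19.5·-175.0000 = -3412.5000
edge 1: (17.5,0)→(18.5,26.5)  cross = 17.5·26.5 − 18.5·0 = 463.7500; (r_i+r_j)·cross = 36·463.7500 = 16695.0000
edge 2: (18.5,26.5)→(14,33.5)  cross = 18.5·33.5 − 14·26.5 = 248.7500; (r_i+r_j)·cross = 32.5·248.7500 = 8084.3750
edge 3: (14,33.5)→(3.5,37.5)  cross = 14·37.5 − 3.5·33.5 = 407.7500; (r_i+r_j)·cross = 17.5·407.7500 = 7135.6250
edge 4: (3.5,37.5)→(2,10)  cross = 3.5·10 − 2·37.5 = -40.0000; (r_i+r_j)·cross = 5.5·-40.0000 = -220.0000
Σcross = 905.2500 → A = |Σcross|/2 = 452.6250 mm²
Σ(r_i+r_j)·cross = 28282.5000 → first moment M = |Σ|/6 = 4713.7500
R_c = M/A = 4713.7500/452.6250 = 10.4143 mm
θ = 222° = 3.874631 rad
V = θ·R_c·A = 3.874631·10.4143·452.6250 = 18264.042 mm³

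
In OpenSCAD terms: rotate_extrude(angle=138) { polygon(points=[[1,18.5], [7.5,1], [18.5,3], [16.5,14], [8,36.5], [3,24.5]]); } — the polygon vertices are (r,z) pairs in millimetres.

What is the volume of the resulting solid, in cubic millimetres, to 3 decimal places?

Profile (r,z), 6 vertices: (1,18.5) (7.5,1) (18.5,3) (16.5,14) (8,36.5) (3,24.5)
edge 0: (1,18.5)→(7.5,1)  cross = 1·1 − 7.5·18.5 = -137.7500; (r_i+r_j)·cross = 8.5·-137.7500 = -1170.8750
edge 1: (7.5,1)→(18.5,3)  cross = 7.5·3 − 18.5·1 = 4.0000; (r_i+r_j)·cross = 26·4.0000 = 104.0000
edge 2: (18.5,3)→(16.5,14)  cross = 18.5·14 − 16.5·3 = 209.5000; (r_i+r_j)·cross = 35·209.5000 = 7332.5000
edge 3: (16.5,14)→(8,36.5)  cross = 16.5·36.5 − 8·14 = 490.2500; (r_i+r_j)·cross = 24.5·490.2500 = 12011.1250
edge 4: (8,36.5)→(3,24.5)  cross = 8·24.5 − 3·36.5 = 86.5000; (r_i+r_j)·cross = 11·86.5000 = 951.5000
edge 5: (3,24.5)→(1,18.5)  cross = 3·18.5 − 1·24.5 = 31.0000; (r_i+r_j)·cross = 4·31.0000 = 124.0000
Σcross = 683.5000 → A = |Σcross|/2 = 341.7500 mm²
Σ(r_i+r_j)·cross = 19352.2500 → first moment M = |Σ|/6 = 3225.3750
R_c = M/A = 3225.3750/341.7500 = 9.4378 mm
θ = 138° = 2.408554 rad
V = θ·R_c·A = 2.408554·9.4378·341.7500 = 7768.491 mm³

Volume = 7768.491 mm³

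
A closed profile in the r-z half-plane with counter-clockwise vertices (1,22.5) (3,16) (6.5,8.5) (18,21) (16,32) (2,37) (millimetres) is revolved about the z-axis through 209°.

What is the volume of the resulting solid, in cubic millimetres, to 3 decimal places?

Volume = 9929.143 mm³

Profile (r,z), 6 vertices: (1,22.5) (3,16) (6.5,8.5) (18,21) (16,32) (2,37)
edge 0: (1,22.5)→(3,16)  cross = 1·16 − 3·22.5 = -51.5000; (r_i+r_j)·cross = 4·-51.5000 = -206.0000
edge 1: (3,16)→(6.5,8.5)  cross = 3·8.5 − 6.5·16 = -78.5000; (r_i+r_j)·cross = 9.5·-78.5000 = -745.7500
edge 2: (6.5,8.5)→(18,21)  cross = 6.5·21 − 18·8.5 = -16.5000; (r_i+r_j)·cross = 24.5·-16.5000 = -404.2500
edge 3: (18,21)→(16,32)  cross = 18·32 − 16·21 = 240.0000; (r_i+r_j)·cross = 34·240.0000 = 8160.0000
edge 4: (16,32)→(2,37)  cross = 16·37 − 2·32 = 528.0000; (r_i+r_j)·cross = 18·528.0000 = 9504.0000
edge 5: (2,37)→(1,22.5)  cross = 2·22.5 − 1·37 = 8.0000; (r_i+r_j)·cross = 3·8.0000 = 24.0000
Σcross = 629.5000 → A = |Σcross|/2 = 314.7500 mm²
Σ(r_i+r_j)·cross = 16332.0000 → first moment M = |Σ|/6 = 2722.0000
R_c = M/A = 2722.0000/314.7500 = 8.6481 mm
θ = 209° = 3.647738 rad
V = θ·R_c·A = 3.647738·8.6481·314.7500 = 9929.143 mm³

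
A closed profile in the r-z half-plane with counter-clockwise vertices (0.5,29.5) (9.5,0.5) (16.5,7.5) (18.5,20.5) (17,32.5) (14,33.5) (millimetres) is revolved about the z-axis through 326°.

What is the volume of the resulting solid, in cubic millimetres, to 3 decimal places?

Profile (r,z), 6 vertices: (0.5,29.5) (9.5,0.5) (16.5,7.5) (18.5,20.5) (17,32.5) (14,33.5)
edge 0: (0.5,29.5)→(9.5,0.5)  cross = 0.5·0.5 − 9.5·29.5 = -280.0000; (r_i+r_j)·cross = 10·-280.0000 = -2800.0000
edge 1: (9.5,0.5)→(16.5,7.5)  cross = 9.5·7.5 − 16.5·0.5 = 63.0000; (r_i+r_j)·cross = 26·63.0000 = 1638.0000
edge 2: (16.5,7.5)→(18.5,20.5)  cross = 16.5·20.5 − 18.5·7.5 = 199.5000; (r_i+r_j)·cross = 35·199.5000 = 6982.5000
edge 3: (18.5,20.5)→(17,32.5)  cross = 18.5·32.5 − 17·20.5 = 252.7500; (r_i+r_j)·cross = 35.5·252.7500 = 8972.6250
edge 4: (17,32.5)→(14,33.5)  cross = 17·33.5 − 14·32.5 = 114.5000; (r_i+r_j)·cross = 31·114.5000 = 3549.5000
edge 5: (14,33.5)→(0.5,29.5)  cross = 14·29.5 − 0.5·33.5 = 396.2500; (r_i+r_j)·cross = 14.5·396.2500 = 5745.6250
Σcross = 746.0000 → A = |Σcross|/2 = 373.0000 mm²
Σ(r_i+r_j)·cross = 24088.2500 → first moment M = |Σ|/6 = 4014.7083
R_c = M/A = 4014.7083/373.0000 = 10.7633 mm
θ = 326° = 5.689773 rad
V = θ·R_c·A = 5.689773·10.7633·373.0000 = 22842.781 mm³

Volume = 22842.781 mm³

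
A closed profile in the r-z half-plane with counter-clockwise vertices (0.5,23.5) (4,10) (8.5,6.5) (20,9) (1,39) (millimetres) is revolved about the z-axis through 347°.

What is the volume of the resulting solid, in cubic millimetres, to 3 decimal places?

Volume = 13661.229 mm³

Profile (r,z), 5 vertices: (0.5,23.5) (4,10) (8.5,6.5) (20,9) (1,39)
edge 0: (0.5,23.5)→(4,10)  cross = 0.5·10 − 4·23.5 = -89.0000; (r_i+r_j)·cross = 4.5·-89.0000 = -400.5000
edge 1: (4,10)→(8.5,6.5)  cross = 4·6.5 − 8.5·10 = -59.0000; (r_i+r_j)·cross = 12.5·-59.0000 = -737.5000
edge 2: (8.5,6.5)→(20,9)  cross = 8.5·9 − 20·6.5 = -53.5000; (r_i+r_j)·cross = 28.5·-53.5000 = -1524.7500
edge 3: (20,9)→(1,39)  cross = 20·39 − 1·9 = 771.0000; (r_i+r_j)·cross = 21·771.0000 = 16191.0000
edge 4: (1,39)→(0.5,23.5)  cross = 1·23.5 − 0.5·39 = 4.0000; (r_i+r_j)·cross = 1.5·4.0000 = 6.0000
Σcross = 573.5000 → A = |Σcross|/2 = 286.7500 mm²
Σ(r_i+r_j)·cross = 13534.2500 → first moment M = |Σ|/6 = 2255.7083
R_c = M/A = 2255.7083/286.7500 = 7.8665 mm
θ = 347° = 6.056293 rad
V = θ·R_c·A = 6.056293·7.8665·286.7500 = 13661.229 mm³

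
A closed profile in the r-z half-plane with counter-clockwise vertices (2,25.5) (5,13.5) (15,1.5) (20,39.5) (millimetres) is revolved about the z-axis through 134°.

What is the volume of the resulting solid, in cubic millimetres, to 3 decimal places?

Profile (r,z), 4 vertices: (2,25.5) (5,13.5) (15,1.5) (20,39.5)
edge 0: (2,25.5)→(5,13.5)  cross = 2·13.5 − 5·25.5 = -100.5000; (r_i+r_j)·cross = 7·-100.5000 = -703.5000
edge 1: (5,13.5)→(15,1.5)  cross = 5·1.5 − 15·13.5 = -195.0000; (r_i+r_j)·cross = 20·-195.0000 = -3900.0000
edge 2: (15,1.5)→(20,39.5)  cross = 15·39.5 − 20·1.5 = 562.5000; (r_i+r_j)·cross = 35·562.5000 = 19687.5000
edge 3: (20,39.5)→(2,25.5)  cross = 20·25.5 − 2·39.5 = 431.0000; (r_i+r_j)·cross = 22·431.0000 = 9482.0000
Σcross = 698.0000 → A = |Σcross|/2 = 349.0000 mm²
Σ(r_i+r_j)·cross = 24566.0000 → first moment M = |Σ|/6 = 4094.3333
R_c = M/A = 4094.3333/349.0000 = 11.7316 mm
θ = 134° = 2.338741 rad
V = θ·R_c·A = 2.338741·11.7316·349.0000 = 9575.586 mm³

Volume = 9575.586 mm³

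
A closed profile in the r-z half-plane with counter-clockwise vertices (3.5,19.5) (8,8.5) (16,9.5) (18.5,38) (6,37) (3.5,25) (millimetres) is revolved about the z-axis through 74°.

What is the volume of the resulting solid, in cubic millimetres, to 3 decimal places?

Profile (r,z), 6 vertices: (3.5,19.5) (8,8.5) (16,9.5) (18.5,38) (6,37) (3.5,25)
edge 0: (3.5,19.5)→(8,8.5)  cross = 3.5·8.5 − 8·19.5 = -126.2500; (r_i+r_j)·cross = 11.5·-126.2500 = -1451.8750
edge 1: (8,8.5)→(16,9.5)  cross = 8·9.5 − 16·8.5 = -60.0000; (r_i+r_j)·cross = 24·-60.0000 = -1440.0000
edge 2: (16,9.5)→(18.5,38)  cross = 16·38 − 18.5·9.5 = 432.2500; (r_i+r_j)·cross = 34.5·432.2500 = 14912.6250
edge 3: (18.5,38)→(6,37)  cross = 18.5·37 − 6·38 = 456.5000; (r_i+r_j)·cross = 24.5·456.5000 = 11184.2500
edge 4: (6,37)→(3.5,25)  cross = 6·25 − 3.5·37 = 20.5000; (r_i+r_j)·cross = 9.5·20.5000 = 194.7500
edge 5: (3.5,25)→(3.5,19.5)  cross = 3.5·19.5 − 3.5·25 = -19.2500; (r_i+r_j)·cross = 7·-19.2500 = -134.7500
Σcross = 703.7500 → A = |Σcross|/2 = 351.8750 mm²
Σ(r_i+r_j)·cross = 23265.0000 → first moment M = |Σ|/6 = 3877.5000
R_c = M/A = 3877.5000/351.8750 = 11.0195 mm
θ = 74° = 1.291544 rad
V = θ·R_c·A = 1.291544·11.0195·351.8750 = 5007.960 mm³

Volume = 5007.960 mm³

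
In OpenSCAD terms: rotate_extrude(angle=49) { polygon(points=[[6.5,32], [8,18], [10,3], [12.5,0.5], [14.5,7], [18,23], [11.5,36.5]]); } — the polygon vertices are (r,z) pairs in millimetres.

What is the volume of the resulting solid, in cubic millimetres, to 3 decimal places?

Profile (r,z), 7 vertices: (6.5,32) (8,18) (10,3) (12.5,0.5) (14.5,7) (18,23) (11.5,36.5)
edge 0: (6.5,32)→(8,18)  cross = 6.5·18 − 8·32 = -139.0000; (r_i+r_j)·cross = 14.5·-139.0000 = -2015.5000
edge 1: (8,18)→(10,3)  cross = 8·3 − 10·18 = -156.0000; (r_i+r_j)·cross = 18·-156.0000 = -2808.0000
edge 2: (10,3)→(12.5,0.5)  cross = 10·0.5 − 12.5·3 = -32.5000; (r_i+r_j)·cross = 22.5·-32.5000 = -731.2500
edge 3: (12.5,0.5)→(14.5,7)  cross = 12.5·7 − 14.5·0.5 = 80.2500; (r_i+r_j)·cross = 27·80.2500 = 2166.7500
edge 4: (14.5,7)→(18,23)  cross = 14.5·23 − 18·7 = 207.5000; (r_i+r_j)·cross = 32.5·207.5000 = 6743.7500
edge 5: (18,23)→(11.5,36.5)  cross = 18·36.5 − 11.5·23 = 392.5000; (r_i+r_j)·cross = 29.5·392.5000 = 11578.7500
edge 6: (11.5,36.5)→(6.5,32)  cross = 11.5·32 − 6.5·36.5 = 130.7500; (r_i+r_j)·cross = 18·130.7500 = 2353.5000
Σcross = 483.5000 → A = |Σcross|/2 = 241.7500 mm²
Σ(r_i+r_j)·cross = 17288.0000 → first moment M = |Σ|/6 = 2881.3333
R_c = M/A = 2881.3333/241.7500 = 11.9186 mm
θ = 49° = 0.855211 rad
V = θ·R_c·A = 0.855211·11.9186·241.7500 = 2464.149 mm³

Volume = 2464.149 mm³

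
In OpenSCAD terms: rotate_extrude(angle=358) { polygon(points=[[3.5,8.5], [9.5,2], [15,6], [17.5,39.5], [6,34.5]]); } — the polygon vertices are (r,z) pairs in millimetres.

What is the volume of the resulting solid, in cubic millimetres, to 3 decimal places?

Profile (r,z), 5 vertices: (3.5,8.5) (9.5,2) (15,6) (17.5,39.5) (6,34.5)
edge 0: (3.5,8.5)→(9.5,2)  cross = 3.5·2 − 9.5·8.5 = -73.7500; (r_i+r_j)·cross = 13·-73.7500 = -958.7500
edge 1: (9.5,2)→(15,6)  cross = 9.5·6 − 15·2 = 27.0000; (r_i+r_j)·cross = 24.5·27.0000 = 661.5000
edge 2: (15,6)→(17.5,39.5)  cross = 15·39.5 − 17.5·6 = 487.5000; (r_i+r_j)·cross = 32.5·487.5000 = 15843.7500
edge 3: (17.5,39.5)→(6,34.5)  cross = 17.5·34.5 − 6·39.5 = 366.7500; (r_i+r_j)·cross = 23.5·366.7500 = 8618.6250
edge 4: (6,34.5)→(3.5,8.5)  cross = 6·8.5 − 3.5·34.5 = -69.7500; (r_i+r_j)·cross = 9.5·-69.7500 = -662.6250
Σcross = 737.7500 → A = |Σcross|/2 = 368.8750 mm²
Σ(r_i+r_j)·cross = 23502.5000 → first moment M = |Σ|/6 = 3917.0833
R_c = M/A = 3917.0833/368.8750 = 10.6190 mm
θ = 358° = 6.248279 rad
V = θ·R_c·A = 6.248279·10.6190·368.8750 = 24475.028 mm³

Volume = 24475.028 mm³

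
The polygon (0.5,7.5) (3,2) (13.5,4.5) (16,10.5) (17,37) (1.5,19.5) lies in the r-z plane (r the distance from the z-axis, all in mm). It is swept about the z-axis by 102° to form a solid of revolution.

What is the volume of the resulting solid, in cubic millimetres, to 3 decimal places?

Volume = 6086.663 mm³

Profile (r,z), 6 vertices: (0.5,7.5) (3,2) (13.5,4.5) (16,10.5) (17,37) (1.5,19.5)
edge 0: (0.5,7.5)→(3,2)  cross = 0.5·2 − 3·7.5 = -21.5000; (r_i+r_j)·cross = 3.5·-21.5000 = -75.2500
edge 1: (3,2)→(13.5,4.5)  cross = 3·4.5 − 13.5·2 = -13.5000; (r_i+r_j)·cross = 16.5·-13.5000 = -222.7500
edge 2: (13.5,4.5)→(16,10.5)  cross = 13.5·10.5 − 16·4.5 = 69.7500; (r_i+r_j)·cross = 29.5·69.7500 = 2057.6250
edge 3: (16,10.5)→(17,37)  cross = 16·37 − 17·10.5 = 413.5000; (r_i+r_j)·cross = 33·413.5000 = 13645.5000
edge 4: (17,37)→(1.5,19.5)  cross = 17·19.5 − 1.5·37 = 276.0000; (r_i+r_j)·cross = 18.5·276.0000 = 5106.0000
edge 5: (1.5,19.5)→(0.5,7.5)  cross = 1.5·7.5 − 0.5·19.5 = 1.5000; (r_i+r_j)·cross = 2·1.5000 = 3.0000
Σcross = 725.7500 → A = |Σcross|/2 = 362.8750 mm²
Σ(r_i+r_j)·cross = 20514.1250 → first moment M = |Σ|/6 = 3419.0208
R_c = M/A = 3419.0208/362.8750 = 9.4220 mm
θ = 102° = 1.780236 rad
V = θ·R_c·A = 1.780236·9.4220·362.8750 = 6086.663 mm³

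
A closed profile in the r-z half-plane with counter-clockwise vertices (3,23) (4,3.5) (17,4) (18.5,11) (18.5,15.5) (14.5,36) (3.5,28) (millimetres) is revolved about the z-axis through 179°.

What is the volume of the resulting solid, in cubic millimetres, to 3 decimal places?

Volume = 13114.226 mm³

Profile (r,z), 7 vertices: (3,23) (4,3.5) (17,4) (18.5,11) (18.5,15.5) (14.5,36) (3.5,28)
edge 0: (3,23)→(4,3.5)  cross = 3·3.5 − 4·23 = -81.5000; (r_i+r_j)·cross = 7·-81.5000 = -570.5000
edge 1: (4,3.5)→(17,4)  cross = 4·4 − 17·3.5 = -43.5000; (r_i+r_j)·cross = 21·-43.5000 = -913.5000
edge 2: (17,4)→(18.5,11)  cross = 17·11 − 18.5·4 = 113.0000; (r_i+r_j)·cross = 35.5·113.0000 = 4011.5000
edge 3: (18.5,11)→(18.5,15.5)  cross = 18.5·15.5 − 18.5·11 = 83.2500; (r_i+r_j)·cross = 37·83.2500 = 3080.2500
edge 4: (18.5,15.5)→(14.5,36)  cross = 18.5·36 − 14.5·15.5 = 441.2500; (r_i+r_j)·cross = 33·441.2500 = 14561.2500
edge 5: (14.5,36)→(3.5,28)  cross = 14.5·28 − 3.5·36 = 280.0000; (r_i+r_j)·cross = 18·280.0000 = 5040.0000
edge 6: (3.5,28)→(3,23)  cross = 3.5·23 − 3·28 = -3.5000; (r_i+r_j)·cross = 6.5·-3.5000 = -22.7500
Σcross = 789.0000 → A = |Σcross|/2 = 394.5000 mm²
Σ(r_i+r_j)·cross = 25186.2500 → first moment M = |Σ|/6 = 4197.7083
R_c = M/A = 4197.7083/394.5000 = 10.6406 mm
θ = 179° = 3.124139 rad
V = θ·R_c·A = 3.124139·10.6406·394.5000 = 13114.226 mm³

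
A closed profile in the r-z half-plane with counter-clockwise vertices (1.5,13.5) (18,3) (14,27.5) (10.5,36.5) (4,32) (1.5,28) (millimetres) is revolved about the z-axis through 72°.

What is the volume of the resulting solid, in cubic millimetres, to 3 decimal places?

Volume = 3839.471 mm³

Profile (r,z), 6 vertices: (1.5,13.5) (18,3) (14,27.5) (10.5,36.5) (4,32) (1.5,28)
edge 0: (1.5,13.5)→(18,3)  cross = 1.5·3 − 18·13.5 = -238.5000; (r_i+r_j)·cross = 19.5·-238.5000 = -4650.7500
edge 1: (18,3)→(14,27.5)  cross = 18·27.5 − 14·3 = 453.0000; (r_i+r_j)·cross = 32·453.0000 = 14496.0000
edge 2: (14,27.5)→(10.5,36.5)  cross = 14·36.5 − 10.5·27.5 = 222.2500; (r_i+r_j)·cross = 24.5·222.2500 = 5445.1250
edge 3: (10.5,36.5)→(4,32)  cross = 10.5·32 − 4·36.5 = 190.0000; (r_i+r_j)·cross = 14.5·190.0000 = 2755.0000
edge 4: (4,32)→(1.5,28)  cross = 4·28 − 1.5·32 = 64.0000; (r_i+r_j)·cross = 5.5·64.0000 = 352.0000
edge 5: (1.5,28)→(1.5,13.5)  cross = 1.5·13.5 − 1.5·28 = -21.7500; (r_i+r_j)·cross = 3·-21.7500 = -65.2500
Σcross = 669.0000 → A = |Σcross|/2 = 334.5000 mm²
Σ(r_i+r_j)·cross = 18332.1250 → first moment M = |Σ|/6 = 3055.3542
R_c = M/A = 3055.3542/334.5000 = 9.1341 mm
θ = 72° = 1.256637 rad
V = θ·R_c·A = 1.256637·9.1341·334.5000 = 3839.471 mm³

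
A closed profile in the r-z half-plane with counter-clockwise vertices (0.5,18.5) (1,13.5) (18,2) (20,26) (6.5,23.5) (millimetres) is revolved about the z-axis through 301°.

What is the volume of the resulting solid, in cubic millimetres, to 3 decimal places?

Profile (r,z), 5 vertices: (0.5,18.5) (1,13.5) (18,2) (20,26) (6.5,23.5)
edge 0: (0.5,18.5)→(1,13.5)  cross = 0.5·13.5 − 1·18.5 = -11.7500; (r_i+r_j)·cross = 1.5·-11.7500 = -17.6250
edge 1: (1,13.5)→(18,2)  cross = 1·2 − 18·13.5 = -241.0000; (r_i+r_j)·cross = 19·-241.0000 = -4579.0000
edge 2: (18,2)→(20,26)  cross = 18·26 − 20·2 = 428.0000; (r_i+r_j)·cross = 38·428.0000 = 16264.0000
edge 3: (20,26)→(6.5,23.5)  cross = 20·23.5 − 6.5·26 = 301.0000; (r_i+r_j)·cross = 26.5·301.0000 = 7976.5000
edge 4: (6.5,23.5)→(0.5,18.5)  cross = 6.5·18.5 − 0.5·23.5 = 108.5000; (r_i+r_j)·cross = 7·108.5000 = 759.5000
Σcross = 584.7500 → A = |Σcross|/2 = 292.3750 mm²
Σ(r_i+r_j)·cross = 20403.3750 → first moment M = |Σ|/6 = 3400.5625
R_c = M/A = 3400.5625/292.3750 = 11.6308 mm
θ = 301° = 5.253441 rad
V = θ·R_c·A = 5.253441·11.6308·292.3750 = 17864.655 mm³

Volume = 17864.655 mm³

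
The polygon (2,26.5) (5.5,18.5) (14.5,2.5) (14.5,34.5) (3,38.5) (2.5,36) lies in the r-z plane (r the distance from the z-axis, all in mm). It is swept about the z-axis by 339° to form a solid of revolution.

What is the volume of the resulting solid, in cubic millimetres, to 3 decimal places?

Volume = 15331.315 mm³

Profile (r,z), 6 vertices: (2,26.5) (5.5,18.5) (14.5,2.5) (14.5,34.5) (3,38.5) (2.5,36)
edge 0: (2,26.5)→(5.5,18.5)  cross = 2·18.5 − 5.5·26.5 = -108.7500; (r_i+r_j)·cross = 7.5·-108.7500 = -815.6250
edge 1: (5.5,18.5)→(14.5,2.5)  cross = 5.5·2.5 − 14.5·18.5 = -254.5000; (r_i+r_j)·cross = 20·-254.5000 = -5090.0000
edge 2: (14.5,2.5)→(14.5,34.5)  cross = 14.5·34.5 − 14.5·2.5 = 464.0000; (r_i+r_j)·cross = 29·464.0000 = 13456.0000
edge 3: (14.5,34.5)→(3,38.5)  cross = 14.5·38.5 − 3·34.5 = 454.7500; (r_i+r_j)·cross = 17.5·454.7500 = 7958.1250
edge 4: (3,38.5)→(2.5,36)  cross = 3·36 − 2.5·38.5 = 11.7500; (r_i+r_j)·cross = 5.5·11.7500 = 64.6250
edge 5: (2.5,36)→(2,26.5)  cross = 2.5·26.5 − 2·36 = -5.7500; (r_i+r_j)·cross = 4.5·-5.7500 = -25.8750
Σcross = 561.5000 → A = |Σcross|/2 = 280.7500 mm²
Σ(r_i+r_j)·cross = 15547.2500 → first moment M = |Σ|/6 = 2591.2083
R_c = M/A = 2591.2083/280.7500 = 9.2296 mm
θ = 339° = 5.916666 rad
V = θ·R_c·A = 5.916666·9.2296·280.7500 = 15331.315 mm³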